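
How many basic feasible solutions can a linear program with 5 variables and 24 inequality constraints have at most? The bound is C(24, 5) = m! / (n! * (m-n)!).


Each vertex corresponds to some choice of n active constraints out of m, so the number of vertices is at most C(m, n) = m! / (n!(m-n)!).
m = 24, n = 5
Numerator: 24 * 23 * 22 * 21 * 20
Denominator: 5! = 120
C(24, 5) = 42504


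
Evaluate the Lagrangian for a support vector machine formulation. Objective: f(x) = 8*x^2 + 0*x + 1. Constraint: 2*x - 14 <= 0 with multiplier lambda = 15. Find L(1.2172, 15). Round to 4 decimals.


Step 1: Evaluate f(x).
f(1.2172) = 8*1.2172^2 + 0*1.2172 + 1 = 12.8526
Step 2: Evaluate g(x).
g(1.2172) = 2*1.2172 - 14 = -11.5656
Step 3: Compute Lagrangian.
L = 12.8526 + 15*-11.5656 = -160.6314


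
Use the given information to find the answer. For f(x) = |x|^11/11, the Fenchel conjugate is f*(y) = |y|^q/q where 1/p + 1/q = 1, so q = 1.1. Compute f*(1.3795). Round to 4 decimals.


The conjugate exponent q satisfies 1/p + 1/q = 1.
p = 11, so q = 11/(11 - 1) = 1.1
|y|^q = 1.3795^1.1 = 1.4246
f*(1.3795) = 1.4246 / 1.1 = 1.2951


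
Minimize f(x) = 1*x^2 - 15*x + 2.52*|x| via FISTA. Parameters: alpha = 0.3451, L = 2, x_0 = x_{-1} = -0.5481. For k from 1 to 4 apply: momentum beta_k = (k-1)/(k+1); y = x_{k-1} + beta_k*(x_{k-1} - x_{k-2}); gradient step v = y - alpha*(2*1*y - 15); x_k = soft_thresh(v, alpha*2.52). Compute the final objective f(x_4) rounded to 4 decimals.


FISTA on f(x) = 1*x^2 - 15*x + 2.52*|x|
L = 2, alpha = 0.3451
Iteration 1: beta = 0.0, y = -0.5481 + 0.0*(-0.5481 + 0.5481) = -0.5481
  grad(y) = -16.0962, v = y - alpha*grad = 5.0067
  prox(v) = soft_thresh(5.0067, 0.8697) = 4.137
Iteration 2: beta = 0.3333, y = 4.137 + 0.3333*(4.137 + 0.5481) = 5.6988
  grad(y) = -3.6025, v = y - alpha*grad = 6.942
  prox(v) = soft_thresh(6.942, 0.8697) = 6.0723
Iteration 3: beta = 0.5, y = 6.0723 + 0.5*(6.0723 - 4.137) = 7.04
  grad(y) = -0.9201, v = y - alpha*grad = 7.3575
  prox(v) = soft_thresh(7.3575, 0.8697) = 6.4878
Iteration 4: beta = 0.6, y = 6.4878 + 0.6*(6.4878 - 6.0723) = 6.7371
  grad(y) = -1.5257, v = y - alpha*grad = 7.2637
  prox(v) = soft_thresh(7.2637, 0.8697) = 6.394
f(x_4) = 1*6.394^2 - 15*6.394 + 2.52*|6.394| = -38.9139


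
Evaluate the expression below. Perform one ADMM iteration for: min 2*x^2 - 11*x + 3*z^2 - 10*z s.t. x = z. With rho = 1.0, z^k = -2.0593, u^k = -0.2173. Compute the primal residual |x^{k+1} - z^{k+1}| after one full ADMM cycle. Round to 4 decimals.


ADMM iteration with rho = 1.0, z^k = -2.0593, u^k = -0.2173
Step 1: x-update.
Minimize 2*x^2 - 11*x + (1.0/2)*(x + 2.0593 - 0.2173)^2
FOC: (2*2 + 1.0)*x = 11 + 1.0*(-2.0593 + 0.2173)
x^{k+1} = 1.8316
Step 2: z-update.
Minimize 3*z^2 - 10*z + (1.0/2)*(1.8316 - z - 0.2173)^2
FOC: (2*3 + 1.0)*z = 10 + 1.0*(1.8316 - 0.2173)
z^{k+1} = 1.6592
Step 3: u-update.
u^{k+1} = -0.2173 + 1.8316 - 1.6592 = -0.0449
Step 4: Primal residual = |1.8316 - 1.6592| = 0.1724


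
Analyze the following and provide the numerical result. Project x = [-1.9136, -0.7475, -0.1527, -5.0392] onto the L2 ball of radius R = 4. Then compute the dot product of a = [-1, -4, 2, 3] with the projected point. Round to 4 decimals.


Step 1: Compute ||x|| (intermediates to 6 decimals).
||x|| = sqrt((-1.9136)^2 + (-0.7475)^2 + (-0.1527)^2 + (-5.0392)^2) = 5.444031
Step 2: Project.
Since ||x|| > R, scale = R/||x|| = 4/5.444031 = 0.73475, proj(x) = scale * x
proj(x) = [-1.406018, -0.549226, -0.112196, -3.702552]
Step 3: Dot product.
a^T * proj(x) = -1*(-1.406018) - 4*(-0.549226) + 2*(-0.112196) + 3*(-3.702552) = -7.7291


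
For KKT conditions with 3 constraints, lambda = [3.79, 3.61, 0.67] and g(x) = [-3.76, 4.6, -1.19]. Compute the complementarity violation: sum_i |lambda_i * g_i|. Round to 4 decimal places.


KKT complementary slackness check:
lambda_1 * g_1 = 3.79 * -3.76 = -14.2504
lambda_2 * g_2 = 3.61 * 4.6 = 16.606
lambda_3 * g_3 = 0.67 * -1.19 = -0.7973
Total violation = 14.2504 + 16.606 + 0.7973 = 31.6537


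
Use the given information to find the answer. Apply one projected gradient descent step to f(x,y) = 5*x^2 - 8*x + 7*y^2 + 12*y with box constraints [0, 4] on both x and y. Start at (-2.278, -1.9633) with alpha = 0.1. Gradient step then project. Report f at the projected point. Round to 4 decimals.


Step 1: Compute gradient at (-2.278, -1.9633).
grad_x = 2*5*-2.278 - 8 = -30.78
grad_y = 2*7*-1.9633 + 12 = -15.4862
Step 2: Gradient step.
x_raw = -2.278 - 0.1*-30.78 = 0.8
y_raw = -1.9633 - 0.1*-15.4862 = -0.4147
Step 3: Project onto [0, 4].
x_proj = clip(0.8) = 0.8
y_proj = clip(-0.4147) = 0.0
Step 4: Evaluate f.
f(0.8, 0.0) = -3.2


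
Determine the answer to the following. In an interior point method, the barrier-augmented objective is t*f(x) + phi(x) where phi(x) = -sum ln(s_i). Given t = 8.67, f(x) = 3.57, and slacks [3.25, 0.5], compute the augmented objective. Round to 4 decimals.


Step 1: Compute log-barrier.
ln values: [1.1787, -0.6931]
phi = -(1.1787 - 0.6931) = -0.4855
Step 2: Compute augmented objective.
t*f(x) = 8.67*3.57 = 30.9519
Total = 30.9519 - 0.4855 = 30.4664


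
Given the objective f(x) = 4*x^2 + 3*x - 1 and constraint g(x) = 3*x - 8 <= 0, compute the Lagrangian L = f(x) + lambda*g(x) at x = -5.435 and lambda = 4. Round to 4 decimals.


Step 1: Evaluate f(x).
f(-5.435) = 4*(-5.435)^2 + 3*(-5.435) - 1 = 100.8519
Step 2: Evaluate g(x).
g(-5.435) = 3*-5.435 - 8 = -24.305
Step 3: Compute Lagrangian.
L = 100.8519 + 4*-24.305 = 3.6319


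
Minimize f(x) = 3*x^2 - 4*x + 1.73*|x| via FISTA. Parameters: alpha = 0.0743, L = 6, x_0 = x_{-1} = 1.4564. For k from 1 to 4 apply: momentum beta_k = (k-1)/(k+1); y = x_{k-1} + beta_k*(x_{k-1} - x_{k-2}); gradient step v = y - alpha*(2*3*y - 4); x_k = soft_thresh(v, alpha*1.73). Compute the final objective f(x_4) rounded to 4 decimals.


FISTA on f(x) = 3*x^2 - 4*x + 1.73*|x|
L = 6, alpha = 0.0743
Iteration 1: beta = 0.0, y = 1.4564 + 0.0*(1.4564 - 1.4564) = 1.4564
  grad(y) = 4.7384, v = y - alpha*grad = 1.1043
  prox(v) = soft_thresh(1.1043, 0.1285) = 0.9758
Iteration 2: beta = 0.3333, y = 0.9758 + 0.3333*(0.9758 - 1.4564) = 0.8156
  grad(y) = 0.8936, v = y - alpha*grad = 0.7492
  prox(v) = soft_thresh(0.7492, 0.1285) = 0.6207
Iteration 3: beta = 0.5, y = 0.6207 + 0.5*(0.6207 - 0.9758) = 0.4431
  grad(y) = -1.3414, v = y - alpha*grad = 0.5428
  prox(v) = soft_thresh(0.5428, 0.1285) = 0.4142
Iteration 4: beta = 0.6, y = 0.4142 + 0.6*(0.4142 - 0.6207) = 0.2904
  grad(y) = -2.2578, v = y - alpha*grad = 0.4581
  prox(v) = soft_thresh(0.4581, 0.1285) = 0.3296
f(x_4) = 3*0.3296^2 - 4*0.3296 + 1.73*|0.3296| = -0.4223


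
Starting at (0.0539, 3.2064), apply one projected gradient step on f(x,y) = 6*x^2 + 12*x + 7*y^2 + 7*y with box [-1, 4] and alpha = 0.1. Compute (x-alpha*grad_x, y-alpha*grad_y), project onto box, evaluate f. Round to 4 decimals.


Step 1: Compute gradient at (0.0539, 3.2064).
grad_x = 2*6*0.0539 + 12 = 12.6468
grad_y = 2*7*3.2064 + 7 = 51.8896
Step 2: Gradient step.
x_raw = 0.0539 - 0.1*12.6468 = -1.2108
y_raw = 3.2064 - 0.1*51.8896 = -1.9826
Step 3: Project onto [-1, 4].
x_proj = clip(-1.2108) = -1.0
y_proj = clip(-1.9826) = -1.0
Step 4: Evaluate f.
f(-1.0, -1.0) = -6.0


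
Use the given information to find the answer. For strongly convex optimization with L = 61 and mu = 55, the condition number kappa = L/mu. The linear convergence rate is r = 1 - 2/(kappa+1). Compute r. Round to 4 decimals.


Step 1: Compute the condition number.
kappa = L/mu = 61/55 = 1.1091
Step 2: Compute the convergence rate.
r = 1 - 2/(kappa + 1) = 1 - 2*mu/(L + mu) = (L - mu)/(L + mu) = 6/116 = 0.0517


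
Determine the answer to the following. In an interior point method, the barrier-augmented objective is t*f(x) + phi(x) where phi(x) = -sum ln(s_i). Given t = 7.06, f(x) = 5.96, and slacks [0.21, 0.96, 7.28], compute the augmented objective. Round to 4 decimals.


Step 1: Compute log-barrier.
ln values: [-1.5606, -0.0408, 1.9851]
phi = -(-1.5606 - 0.0408 + 1.9851) = -0.3837
Step 2: Compute augmented objective.
t*f(x) = 7.06*5.96 = 42.0776
Total = 42.0776 - 0.3837 = 41.6939


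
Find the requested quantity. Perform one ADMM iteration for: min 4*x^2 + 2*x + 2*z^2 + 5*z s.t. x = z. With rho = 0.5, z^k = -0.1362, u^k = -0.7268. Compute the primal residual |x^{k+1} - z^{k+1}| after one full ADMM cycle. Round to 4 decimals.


ADMM iteration with rho = 0.5, z^k = -0.1362, u^k = -0.7268
Step 1: x-update.
Minimize 4*x^2 + 2*x + (0.5/2)*(x + 0.1362 - 0.7268)^2
FOC: (2*4 + 0.5)*x = -2 + 0.5*(-0.1362 + 0.7268)
x^{k+1} = -0.2006
Step 2: z-update.
Minimize 2*z^2 + 5*z + (0.5/2)*(-0.2006 - z - 0.7268)^2
FOC: (2*2 + 0.5)*z = -5 + 0.5*(-0.2006 - 0.7268)
z^{k+1} = -1.2142
Step 3: u-update.
u^{k+1} = -0.7268 - 0.2006 + 1.2142 = 0.2868
Step 4: Primal residual = |-0.2006 + 1.2142| = 1.0136


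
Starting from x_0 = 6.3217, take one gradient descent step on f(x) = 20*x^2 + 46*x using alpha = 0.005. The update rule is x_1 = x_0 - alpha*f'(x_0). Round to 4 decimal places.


We compute the gradient at x_0 and apply the update.
f'(x) = 40*x + 46
f'(6.3217) = 40*6.3217 + 46 = 298.868
x_1 = 6.3217 - 0.005*298.868 = 4.8274


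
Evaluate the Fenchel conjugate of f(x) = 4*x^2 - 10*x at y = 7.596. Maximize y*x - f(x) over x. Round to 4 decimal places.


f*(y) = sup_x {y*x - a*x^2 - b*x} = sup_x {(y-b)*x - a*x^2}
FOC: (y - b) - 2a*x = 0 => x* = (y - b)/(2a)
x* = (7.596 + 10)/(2*4) = 2.1995
f*(7.596) = (y-b)^2/(4a) = (7.596 + 10)^2/(4*4)
= 309.6192/16 = 19.3512


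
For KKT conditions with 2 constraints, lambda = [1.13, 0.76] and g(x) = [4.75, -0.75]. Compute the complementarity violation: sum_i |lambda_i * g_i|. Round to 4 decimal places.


KKT complementary slackness check:
lambda_1 * g_1 = 1.13 * 4.75 = 5.3675
lambda_2 * g_2 = 0.76 * -0.75 = -0.57
Total violation = 5.3675 + 0.57 = 5.9375


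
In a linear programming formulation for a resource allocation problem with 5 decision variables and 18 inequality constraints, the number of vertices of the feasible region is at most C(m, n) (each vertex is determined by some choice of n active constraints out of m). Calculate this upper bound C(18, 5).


Each vertex corresponds to some choice of n active constraints out of m, so the number of vertices is at most C(m, n) = m! / (n!(m-n)!).
m = 18, n = 5
Numerator: 18 * 17 * 16 * 15 * 14
Denominator: 5! = 120
C(18, 5) = 8568


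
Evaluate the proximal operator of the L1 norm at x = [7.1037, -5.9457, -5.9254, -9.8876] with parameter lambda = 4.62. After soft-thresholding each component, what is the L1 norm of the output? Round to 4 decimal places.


Soft-thresholding with lambda = 4.62:
prox(7.1037) = sign(7.1037)*max(|7.1037| - 4.62, 0) = 2.4837
prox(-5.9457) = sign(-5.9457)*max(|-5.9457| - 4.62, 0) = -1.3257
prox(-5.9254) = sign(-5.9254)*max(|-5.9254| - 4.62, 0) = -1.3054
prox(-9.8876) = sign(-9.8876)*max(|-9.8876| - 4.62, 0) = -5.2676
prox(x) = [2.4837, -1.3257, -1.3054, -5.2676]
||prox(x)||_1 = 2.4837 + 1.3257 + 1.3054 + 5.2676 = 10.3824


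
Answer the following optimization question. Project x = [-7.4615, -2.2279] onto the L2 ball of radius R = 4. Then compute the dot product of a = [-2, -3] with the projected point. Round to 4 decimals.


Step 1: Compute ||x|| (intermediates to 6 decimals).
||x|| = sqrt((-7.4615)^2 + (-2.2279)^2) = 7.78701
Step 2: Project.
Since ||x|| > R, scale = R/||x|| = 4/7.78701 = 0.513676, proj(x) = scale * x
proj(x) = [-3.832793, -1.144419]
Step 3: Dot product.
a^T * proj(x) = -2*(-3.832793) - 3*(-1.144419) = 11.0988


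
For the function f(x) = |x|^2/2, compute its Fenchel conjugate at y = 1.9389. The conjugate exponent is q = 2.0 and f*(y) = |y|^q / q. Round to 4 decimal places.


The conjugate exponent q satisfies 1/p + 1/q = 1.
p = 2, so q = 2/(2 - 1) = 2.0
|y|^q = 1.9389^2.0 = 3.7593
f*(1.9389) = 3.7593 / 2.0 = 1.8797


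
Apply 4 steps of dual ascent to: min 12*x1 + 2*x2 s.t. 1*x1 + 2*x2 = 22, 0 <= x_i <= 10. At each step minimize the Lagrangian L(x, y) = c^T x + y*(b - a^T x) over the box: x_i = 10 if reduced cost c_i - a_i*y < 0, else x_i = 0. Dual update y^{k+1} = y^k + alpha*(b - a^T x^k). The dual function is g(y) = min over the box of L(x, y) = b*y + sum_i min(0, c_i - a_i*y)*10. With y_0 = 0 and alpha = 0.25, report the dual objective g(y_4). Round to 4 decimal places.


Dual ascent for LP: min 12*x1 + 2*x2, 1*x1 + 2*x2 = 22, 0 <= x_i <= 10
Step 1: y^k = 0.0, reduced costs: (12.0, 2.0)
  x^k = (0.0, 0.0), subgradient = b - a^T x = 22.0
  y^{k+1} = 0.0 + 0.25*22.0 = 5.5
Step 2: y^k = 5.5, reduced costs: (6.5, -9.0)
  x^k = (0.0, 10.0), subgradient = b - a^T x = 2.0
  y^{k+1} = 5.5 + 0.25*2.0 = 6.0
Step 3: y^k = 6.0, reduced costs: (6.0, -10.0)
  x^k = (0.0, 10.0), subgradient = b - a^T x = 2.0
  y^{k+1} = 6.0 + 0.25*2.0 = 6.5
Step 4: y^k = 6.5, reduced costs: (5.5, -11.0)
  x^k = (0.0, 10.0), subgradient = b - a^T x = 2.0
  y^{k+1} = 6.5 + 0.25*2.0 = 7.0
Dual objective at y_4 = 7.0: reduced costs (5.0, -12.0), box minimizer x = (0.0, 10.0)
g(y_4) = b*y + (c1 - a1*y)*x1 + (c2 - a2*y)*x2 = 22*7.0 + 5.0*0.0 + (-12.0)*10.0 = 154.0 + 0.0 - 120.0 = 34.0


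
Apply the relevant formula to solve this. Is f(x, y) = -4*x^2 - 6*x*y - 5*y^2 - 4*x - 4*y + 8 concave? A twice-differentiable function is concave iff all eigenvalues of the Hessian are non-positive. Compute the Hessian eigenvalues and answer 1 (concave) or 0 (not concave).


The Hessian of f(x,y) = -4*x^2 - 6*x*y - 5*y^2 - 4*x - 4*y + 8 is:
H = [[-8, -6], [-6, -10]]
Trace = -8 - 10 = -18
Determinant = -8*-10 - (-6)^2 = 44
Discriminant = (-18)^2 - 4*44 = 148.0
Eigenvalues: lambda_1 = -15.0828, lambda_2 = -2.9172
The function is concave.

1


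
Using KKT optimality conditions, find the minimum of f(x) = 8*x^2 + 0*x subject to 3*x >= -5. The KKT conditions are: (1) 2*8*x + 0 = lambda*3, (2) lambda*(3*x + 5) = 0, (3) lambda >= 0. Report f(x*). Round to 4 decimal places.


Step 1: Try lambda = 0 (constraint inactive).
Stationarity: 2*8*x + 0 = 0
x* = 0/(2*8) = 0.0
Check constraint: 3*0.0 = 0.0 >= -5 -- satisfied.
Step 2: Compute optimal value.
f(x*) = 8*0.0^2 + 0*0.0 = 0.0


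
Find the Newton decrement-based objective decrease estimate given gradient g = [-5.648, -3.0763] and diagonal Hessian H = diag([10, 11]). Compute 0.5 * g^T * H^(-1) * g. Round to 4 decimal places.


Step 1: H is diagonal, so H^(-1) * g = [-0.5648, -0.2797].
Step 2: g^T H^(-1) g = sum_i g_i^2 / H_ii
  = (-5.648)^2/10 + (-3.0763)^2/11
  = 3.19 + 0.8603 = 4.0503
Step 3: Objective decrease = 0.5 * g^T H^(-1) g = 2.0252


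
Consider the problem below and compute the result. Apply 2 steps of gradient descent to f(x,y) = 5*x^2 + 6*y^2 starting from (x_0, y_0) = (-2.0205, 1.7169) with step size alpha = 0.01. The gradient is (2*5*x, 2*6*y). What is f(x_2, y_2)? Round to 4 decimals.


Gradient descent on f(x,y) = 5*x^2 + 6*y^2.
Starting point: (-2.0205, 1.7169), alpha = 0.01
Step 1: grad_x = 2*5*-2.0205 = -20.205, grad_y = 2*6*1.7169 = 20.6028
  x_1 = -2.0205 - 0.01*-20.205 = -1.8185
  y_1 = 1.7169 - 0.01*20.6028 = 1.5109
Step 2: grad_x = 2*5*-1.8185 = -18.1845, grad_y = 2*6*1.5109 = 18.1305
  x_2 = -1.8185 - 0.01*-18.1845 = -1.6366
  y_2 = 1.5109 - 0.01*18.1305 = 1.3296
f(-1.6366, 1.3296) = 5*(-1.6366)^2 + 6*1.3296^2 = 23.9989


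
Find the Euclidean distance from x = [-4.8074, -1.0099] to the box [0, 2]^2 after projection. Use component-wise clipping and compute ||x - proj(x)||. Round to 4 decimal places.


Project each component onto [0, 2].
clip(-4.8074) = 0.0, clip(-1.0099) = 0.0
Projection = [0.0, 0.0]
Squared diffs: [23.1111, 1.0199]
Distance = sqrt(24.131) = 4.9123


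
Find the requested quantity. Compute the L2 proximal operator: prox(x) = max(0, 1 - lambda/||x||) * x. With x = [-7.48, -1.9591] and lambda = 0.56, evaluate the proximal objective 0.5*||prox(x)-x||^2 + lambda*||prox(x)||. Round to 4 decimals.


Step 1: Compute ||x||.
||x|| = 7.7323
Step 2: Compute scaling factor.
scale = max(0, 1 - 0.56/7.7323) = 0.9276
Step 3: prox(x) = [-6.9383, -1.8172]
||prox(x)|| = 7.1723
Step 4: Proximal objective.
0.5*||prox-x||^2 = 0.1568
lambda*||prox|| = 4.0165
Total = 4.1733


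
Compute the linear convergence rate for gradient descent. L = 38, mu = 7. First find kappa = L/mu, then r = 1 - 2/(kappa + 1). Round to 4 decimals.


Step 1: Compute the condition number.
kappa = L/mu = 38/7 = 5.4286
Step 2: Compute the convergence rate.
r = 1 - 2/(kappa + 1) = 1 - 2*mu/(L + mu) = (L - mu)/(L + mu) = 31/45 = 0.6889


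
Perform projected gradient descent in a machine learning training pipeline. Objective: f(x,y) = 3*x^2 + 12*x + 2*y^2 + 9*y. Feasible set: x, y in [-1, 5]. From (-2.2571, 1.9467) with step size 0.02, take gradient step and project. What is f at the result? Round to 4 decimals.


Step 1: Compute gradient at (-2.2571, 1.9467).
grad_x = 2*3*-2.2571 + 12 = -1.5426
grad_y = 2*2*1.9467 + 9 = 16.7868
Step 2: Gradient step.
x_raw = -2.2571 - 0.02*-1.5426 = -2.2262
y_raw = 1.9467 - 0.02*16.7868 = 1.611
Step 3: Project onto [-1, 5].
x_proj = clip(-2.2262) = -1.0
y_proj = clip(1.611) = 1.611
Step 4: Evaluate f.
f(-1.0, 1.611) = 10.6891


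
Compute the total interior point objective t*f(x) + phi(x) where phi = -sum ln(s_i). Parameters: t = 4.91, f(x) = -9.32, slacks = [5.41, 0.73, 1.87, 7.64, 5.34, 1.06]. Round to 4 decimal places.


Step 1: Compute log-barrier.
ln values: [1.6882, -0.3147, 0.6259, 2.0334, 1.6752, 0.0583]
phi = -(1.6882 - 0.3147 + 0.6259 + 2.0334 + 1.6752 + 0.0583) = -5.7664
Step 2: Compute augmented objective.
t*f(x) = 4.91*-9.32 = -45.7612
Total = -45.7612 - 5.7664 = -51.5276


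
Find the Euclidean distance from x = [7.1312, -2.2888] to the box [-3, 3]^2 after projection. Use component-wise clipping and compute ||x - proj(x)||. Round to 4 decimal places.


Project each component onto [-3, 3].
clip(7.1312) = 3.0, clip(-2.2888) = -2.2888
Projection = [3.0, -2.2888]
Squared diffs: [17.0668, 0.0]
Distance = sqrt(17.0668) = 4.1312


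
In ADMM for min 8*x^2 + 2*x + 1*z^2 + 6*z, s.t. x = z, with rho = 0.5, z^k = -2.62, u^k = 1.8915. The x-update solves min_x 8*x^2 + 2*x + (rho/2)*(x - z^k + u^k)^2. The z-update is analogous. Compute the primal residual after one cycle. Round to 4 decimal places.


ADMM iteration with rho = 0.5, z^k = -2.62, u^k = 1.8915
Step 1: x-update.
Minimize 8*x^2 + 2*x + (0.5/2)*(x + 2.62 + 1.8915)^2
FOC: (2*8 + 0.5)*x = -2 + 0.5*(-2.62 - 1.8915)
x^{k+1} = -0.2579
Step 2: z-update.
Minimize 1*z^2 + 6*z + (0.5/2)*(-0.2579 - z + 1.8915)^2
FOC: (2*1 + 0.5)*z = -6 + 0.5*(-0.2579 + 1.8915)
z^{k+1} = -2.0733
Step 3: u-update.
u^{k+1} = 1.8915 - 0.2579 + 2.0733 = 3.7069
Step 4: Primal residual = |-0.2579 + 2.0733| = 1.8154


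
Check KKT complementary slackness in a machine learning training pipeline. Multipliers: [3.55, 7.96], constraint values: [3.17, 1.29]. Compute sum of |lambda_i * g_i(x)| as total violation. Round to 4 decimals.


KKT complementary slackness check:
lambda_1 * g_1 = 3.55 * 3.17 = 11.2535
lambda_2 * g_2 = 7.96 * 1.29 = 10.2684
Total violation = 11.2535 + 10.2684 = 21.5219


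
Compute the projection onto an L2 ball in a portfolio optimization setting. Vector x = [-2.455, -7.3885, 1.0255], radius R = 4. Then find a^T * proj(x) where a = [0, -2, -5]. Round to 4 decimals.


Step 1: Compute ||x|| (intermediates to 6 decimals).
||x|| = sqrt((-2.455)^2 + (-7.3885)^2 + 1.0255^2) = 7.852936
Step 2: Project.
Since ||x|| > R, scale = R/||x|| = 4/7.852936 = 0.509364, proj(x) = scale * x
proj(x) = [-1.250489, -3.763436, 0.522353]
Step 3: Dot product.
a^T * proj(x) = 0*(-1.250489) - 2*(-3.763436) - 5*0.522353 = 4.9151


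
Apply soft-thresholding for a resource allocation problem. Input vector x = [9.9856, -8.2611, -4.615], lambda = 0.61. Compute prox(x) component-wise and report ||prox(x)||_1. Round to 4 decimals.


Soft-thresholding with lambda = 0.61:
prox(9.9856) = sign(9.9856)*max(|9.9856| - 0.61, 0) = 9.3756
prox(-8.2611) = sign(-8.2611)*max(|-8.2611| - 0.61, 0) = -7.6511
prox(-4.615) = sign(-4.615)*max(|-4.615| - 0.61, 0) = -4.005
prox(x) = [9.3756, -7.6511, -4.005]
||prox(x)||_1 = 9.3756 + 7.6511 + 4.005 = 21.0317


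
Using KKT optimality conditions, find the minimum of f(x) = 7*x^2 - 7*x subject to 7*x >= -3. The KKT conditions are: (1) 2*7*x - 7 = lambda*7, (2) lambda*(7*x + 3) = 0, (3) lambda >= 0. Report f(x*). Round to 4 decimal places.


Step 1: Try lambda = 0 (constraint inactive).
Stationarity: 2*7*x - 7 = 0
x* = 7/(2*7) = 0.5
Check constraint: 7*0.5 = 3.5 >= -3 -- satisfied.
Step 2: Compute optimal value.
f(x*) = 7*0.5^2 - 7*0.5 = -1.75


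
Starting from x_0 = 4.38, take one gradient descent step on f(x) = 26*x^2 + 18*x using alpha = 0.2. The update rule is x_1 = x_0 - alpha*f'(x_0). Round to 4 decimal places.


We compute the gradient at x_0 and apply the update.
f'(x) = 52*x + 18
f'(4.38) = 52*4.38 + 18 = 245.76
x_1 = 4.38 - 0.2*245.76 = -44.772


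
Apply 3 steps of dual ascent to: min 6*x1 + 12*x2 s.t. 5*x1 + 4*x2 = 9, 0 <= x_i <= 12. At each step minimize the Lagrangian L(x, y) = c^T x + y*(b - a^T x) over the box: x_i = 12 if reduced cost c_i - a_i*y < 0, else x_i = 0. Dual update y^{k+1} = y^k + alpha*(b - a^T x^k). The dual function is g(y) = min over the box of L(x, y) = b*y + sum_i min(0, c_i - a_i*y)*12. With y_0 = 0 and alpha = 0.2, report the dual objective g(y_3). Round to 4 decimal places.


Dual ascent for LP: min 6*x1 + 12*x2, 5*x1 + 4*x2 = 9, 0 <= x_i <= 12
Step 1: y^k = 0.0, reduced costs: (6.0, 12.0)
  x^k = (0.0, 0.0), subgradient = b - a^T x = 9.0
  y^{k+1} = 0.0 + 0.2*9.0 = 1.8
Step 2: y^k = 1.8, reduced costs: (-3.0, 4.8)
  x^k = (12.0, 0.0), subgradient = b - a^T x = -51.0
  y^{k+1} = 1.8 + 0.2*-51.0 = -8.4
Step 3: y^k = -8.4, reduced costs: (48.0, 45.6)
  x^k = (0.0, 0.0), subgradient = b - a^T x = 9.0
  y^{k+1} = -8.4 + 0.2*9.0 = -6.6
Dual objective at y_3 = -6.6: reduced costs (39.0, 38.4), box minimizer x = (0.0, 0.0)
g(y_3) = b*y + (c1 - a1*y)*x1 + (c2 - a2*y)*x2 = 9*(-6.6) + 39.0*0.0 + 38.4*0.0 = -59.4 + 0.0 + 0.0 = -59.4


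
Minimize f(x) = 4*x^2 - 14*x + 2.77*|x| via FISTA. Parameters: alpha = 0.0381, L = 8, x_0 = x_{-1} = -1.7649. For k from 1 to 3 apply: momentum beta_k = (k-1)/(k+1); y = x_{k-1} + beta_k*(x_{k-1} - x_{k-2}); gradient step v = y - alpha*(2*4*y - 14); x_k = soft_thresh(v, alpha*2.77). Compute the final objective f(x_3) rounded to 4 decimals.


FISTA on f(x) = 4*x^2 - 14*x + 2.77*|x|
L = 8, alpha = 0.0381
Iteration 1: beta = 0.0, y = -1.7649 + 0.0*(-1.7649 + 1.7649) = -1.7649
  grad(y) = -28.1192, v = y - alpha*grad = -0.6936
  prox(v) = soft_thresh(-0.6936, 0.1055) = -0.588
Iteration 2: beta = 0.3333, y = -0.588 + 0.3333*(-0.588 + 1.7649) = -0.1957
  grad(y) = -15.5658, v = y - alpha*grad = 0.3973
  prox(v) = soft_thresh(0.3973, 0.1055) = 0.2918
Iteration 3: beta = 0.5, y = 0.2918 + 0.5*(0.2918 + 0.588) = 0.7317
  grad(y) = -8.1464, v = y - alpha*grad = 1.0421
  prox(v) = soft_thresh(1.0421, 0.1055) = 0.9365
f(x_3) = 4*0.9365^2 - 14*0.9365 + 2.77*|0.9365| = -7.0089


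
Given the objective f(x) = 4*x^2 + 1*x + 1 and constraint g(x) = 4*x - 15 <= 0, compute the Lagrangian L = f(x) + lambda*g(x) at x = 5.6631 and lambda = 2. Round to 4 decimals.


Step 1: Evaluate f(x).
f(5.6631) = 4*5.6631^2 + 1*5.6631 + 1 = 134.9459
Step 2: Evaluate g(x).
g(5.6631) = 4*5.6631 - 15 = 7.6524
Step 3: Compute Lagrangian.
L = 134.9459 + 2*7.6524 = 150.2507


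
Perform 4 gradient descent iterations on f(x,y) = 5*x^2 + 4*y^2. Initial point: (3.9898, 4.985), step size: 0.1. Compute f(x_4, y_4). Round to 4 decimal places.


Gradient descent on f(x,y) = 5*x^2 + 4*y^2.
Starting point: (3.9898, 4.985), alpha = 0.1
Step 1: grad_x = 2*5*3.9898 = 39.898, grad_y = 2*4*4.985 = 39.88
  x_1 = 3.9898 - 0.1*39.898 = 0.0
  y_1 = 4.985 - 0.1*39.88 = 0.997
Step 2: grad_x = 2*5*0.0 = 0.0, grad_y = 2*4*0.997 = 7.976
  x_2 = 0.0 - 0.1*0.0 = 0.0
  y_2 = 0.997 - 0.1*7.976 = 0.1994
Step 3: grad_x = 2*5*0.0 = 0.0, grad_y = 2*4*0.1994 = 1.5952
  x_3 = 0.0 - 0.1*0.0 = 0.0
  y_3 = 0.1994 - 0.1*1.5952 = 0.0399
Step 4: grad_x = 2*5*0.0 = 0.0, grad_y = 2*4*0.0399 = 0.319
  x_4 = 0.0 - 0.1*0.0 = 0.0
  y_4 = 0.0399 - 0.1*0.319 = 0.008
f(0.0, 0.008) = 5*0.0^2 + 4*0.008^2 = 0.0003


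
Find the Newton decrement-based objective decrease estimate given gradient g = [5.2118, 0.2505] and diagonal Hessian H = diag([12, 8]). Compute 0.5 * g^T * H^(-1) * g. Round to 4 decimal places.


Step 1: H is diagonal, so H^(-1) * g = [0.4343, 0.0313].
Step 2: g^T H^(-1) g = sum_i g_i^2 / H_ii
  = (5.2118)^2/12 + (0.2505)^2/8
  = 2.2636 + 0.0078 = 2.2714
Step 3: Objective decrease = 0.5 * g^T H^(-1) g = 1.1357


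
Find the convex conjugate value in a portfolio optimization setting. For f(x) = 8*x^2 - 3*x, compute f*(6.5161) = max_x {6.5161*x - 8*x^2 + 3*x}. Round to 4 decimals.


f*(y) = sup_x {y*x - a*x^2 - b*x} = sup_x {(y-b)*x - a*x^2}
FOC: (y - b) - 2a*x = 0 => x* = (y - b)/(2a)
x* = (6.5161 + 3)/(2*8) = 0.5948
f*(6.5161) = (y-b)^2/(4a) = (6.5161 + 3)^2/(4*8)
= 90.5562/32 = 2.8299


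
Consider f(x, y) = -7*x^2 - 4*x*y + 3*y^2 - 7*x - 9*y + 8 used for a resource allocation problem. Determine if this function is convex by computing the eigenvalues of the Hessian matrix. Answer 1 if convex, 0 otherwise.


The Hessian of f(x,y) = -7*x^2 - 4*x*y + 3*y^2 - 7*x - 9*y + 8 is:
H = [[-14, -4], [-4, 6]]
Trace = -14 + 6 = -8
Determinant = -14*6 - (-4)^2 = -100
Discriminant = (-8)^2 - 4*-100 = 464.0
Eigenvalues: lambda_1 = -14.7703, lambda_2 = 6.7703
The function is not convex.

0


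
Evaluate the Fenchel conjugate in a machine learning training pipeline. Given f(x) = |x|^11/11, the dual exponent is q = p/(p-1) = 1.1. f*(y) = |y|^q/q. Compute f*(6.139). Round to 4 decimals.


The conjugate exponent q satisfies 1/p + 1/q = 1.
p = 11, so q = 11/(11 - 1) = 1.1
|y|^q = 6.139^1.1 = 7.3605
f*(6.139) = 7.3605 / 1.1 = 6.6914


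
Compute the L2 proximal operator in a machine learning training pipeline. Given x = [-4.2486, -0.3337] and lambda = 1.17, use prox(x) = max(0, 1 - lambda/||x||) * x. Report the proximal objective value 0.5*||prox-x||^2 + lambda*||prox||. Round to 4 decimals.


Step 1: Compute ||x||.
||x|| = 4.2617
Step 2: Compute scaling factor.
scale = max(0, 1 - 1.17/4.2617) = 0.7255
Step 3: prox(x) = [-3.0822, -0.2421]
||prox(x)|| = 3.0917
Step 4: Proximal objective.
0.5*||prox-x||^2 = 0.6845
lambda*||prox|| = 3.6173
Total = 4.3017


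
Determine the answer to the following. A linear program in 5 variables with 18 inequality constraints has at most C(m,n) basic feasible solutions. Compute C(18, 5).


Each vertex corresponds to some choice of n active constraints out of m, so the number of vertices is at most C(m, n) = m! / (n!(m-n)!).
m = 18, n = 5
Numerator: 18 * 17 * 16 * 15 * 14
Denominator: 5! = 120
C(18, 5) = 8568


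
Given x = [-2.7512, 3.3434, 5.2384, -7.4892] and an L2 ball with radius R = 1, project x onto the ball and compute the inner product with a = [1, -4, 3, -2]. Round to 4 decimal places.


Step 1: Compute ||x|| (intermediates to 6 decimals).
||x|| = sqrt((-2.7512)^2 + 3.3434^2 + 5.2384^2 + (-7.4892)^2) = 10.113178
Step 2: Project.
Since ||x|| > R, scale = R/||x|| = 1/10.113178 = 0.098881, proj(x) = scale * x
proj(x) = [-0.272041, 0.330599, 0.517978, -0.74054]
Step 3: Dot product.
a^T * proj(x) = 1*(-0.272041) - 4*0.330599 + 3*0.517978 - 2*(-0.74054) = 1.4406


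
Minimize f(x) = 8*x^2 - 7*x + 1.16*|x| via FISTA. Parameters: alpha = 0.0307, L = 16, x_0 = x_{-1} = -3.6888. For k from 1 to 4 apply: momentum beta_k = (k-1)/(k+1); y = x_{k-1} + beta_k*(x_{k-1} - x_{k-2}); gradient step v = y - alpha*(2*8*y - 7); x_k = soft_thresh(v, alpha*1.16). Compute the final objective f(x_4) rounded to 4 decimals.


FISTA on f(x) = 8*x^2 - 7*x + 1.16*|x|
L = 16, alpha = 0.0307
Iteration 1: beta = 0.0, y = -3.6888 + 0.0*(-3.6888 + 3.6888) = -3.6888
  grad(y) = -66.0208, v = y - alpha*grad = -1.662
  prox(v) = soft_thresh(-1.662, 0.0356) = -1.6263
Iteration 2: beta = 0.3333, y = -1.6263 + 0.3333*(-1.6263 + 3.6888) = -0.9389
  grad(y) = -22.0219, v = y - alpha*grad = -0.2628
  prox(v) = soft_thresh(-0.2628, 0.0356) = -0.2272
Iteration 3: beta = 0.5, y = -0.2272 + 0.5*(-0.2272 + 1.6263) = 0.4724
  grad(y) = 0.5584, v = y - alpha*grad = 0.4553
  prox(v) = soft_thresh(0.4553, 0.0356) = 0.4196
Iteration 4: beta = 0.6, y = 0.4196 + 0.6*(0.4196 + 0.2272) = 0.8077
  grad(y) = 5.9239, v = y - alpha*grad = 0.6259
  prox(v) = soft_thresh(0.6259, 0.0356) = 0.5903
f(x_4) = 8*0.5903^2 - 7*0.5903 + 1.16*|0.5903| = -0.6598


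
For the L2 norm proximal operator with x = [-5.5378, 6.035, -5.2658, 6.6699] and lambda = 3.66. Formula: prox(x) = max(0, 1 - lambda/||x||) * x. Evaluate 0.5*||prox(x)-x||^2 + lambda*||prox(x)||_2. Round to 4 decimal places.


Step 1: Compute ||x||.
||x|| = 11.8027
Step 2: Compute scaling factor.
scale = max(0, 1 - 3.66/11.8027) = 0.6899
Step 3: prox(x) = [-3.8205, 4.1636, -3.6329, 4.6016]
||prox(x)|| = 8.1427
Step 4: Proximal objective.
0.5*||prox-x||^2 = 6.6978
lambda*||prox|| = 29.8023
Total = 36.5002


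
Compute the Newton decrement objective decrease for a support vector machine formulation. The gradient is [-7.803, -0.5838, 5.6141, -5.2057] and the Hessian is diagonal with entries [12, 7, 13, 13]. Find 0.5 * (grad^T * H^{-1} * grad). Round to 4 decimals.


Step 1: H is diagonal, so H^(-1) * g = [-0.6503, -0.0834, 0.4319, -0.4004].
Step 2: g^T H^(-1) g = sum_i g_i^2 / H_ii
  = (-7.803)^2/12 + (-0.5838)^2/7 + (5.6141)^2/13 + (-5.2057)^2/13
  = 5.0739 + 0.0487 + 2.4245 + 2.0846 = 9.6316
Step 3: Objective decrease = 0.5 * g^T H^(-1) g = 4.8158


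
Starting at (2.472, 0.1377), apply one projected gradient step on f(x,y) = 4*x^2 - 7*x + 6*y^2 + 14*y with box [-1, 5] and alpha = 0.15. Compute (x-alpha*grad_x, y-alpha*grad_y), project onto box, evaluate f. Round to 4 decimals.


Step 1: Compute gradient at (2.472, 0.1377).
grad_x = 2*4*2.472 - 7 = 12.776
grad_y = 2*6*0.1377 + 14 = 15.6524
Step 2: Gradient step.
x_raw = 2.472 - 0.15*12.776 = 0.5556
y_raw = 0.1377 - 0.15*15.6524 = -2.2102
Step 3: Project onto [-1, 5].
x_proj = clip(0.5556) = 0.5556
y_proj = clip(-2.2102) = -1.0
Step 4: Evaluate f.
f(0.5556, -1.0) = -10.6544


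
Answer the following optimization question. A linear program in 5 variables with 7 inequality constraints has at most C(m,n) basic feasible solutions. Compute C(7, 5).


Each vertex corresponds to some choice of n active constraints out of m, so the number of vertices is at most C(m, n) = m! / (n!(m-n)!).
m = 7, n = 5
Numerator: 7 * 6 * 5 * 4 * 3
Denominator: 5! = 120
C(7, 5) = 21


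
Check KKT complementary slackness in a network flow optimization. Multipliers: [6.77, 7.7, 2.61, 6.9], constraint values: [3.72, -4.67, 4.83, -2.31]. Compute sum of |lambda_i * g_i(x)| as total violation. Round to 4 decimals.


KKT complementary slackness check:
lambda_1 * g_1 = 6.77 * 3.72 = 25.1844
lambda_2 * g_2 = 7.7 * -4.67 = -35.959
lambda_3 * g_3 = 2.61 * 4.83 = 12.6063
lambda_4 * g_4 = 6.9 * -2.31 = -15.939
Total violation = 25.1844 + 35.959 + 12.6063 + 15.939 = 89.6887


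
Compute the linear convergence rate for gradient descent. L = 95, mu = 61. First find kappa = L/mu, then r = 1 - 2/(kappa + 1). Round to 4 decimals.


Step 1: Compute the condition number.
kappa = L/mu = 95/61 = 1.5574
Step 2: Compute the convergence rate.
r = 1 - 2/(kappa + 1) = 1 - 2*mu/(L + mu) = (L - mu)/(L + mu) = 34/156 = 0.2179


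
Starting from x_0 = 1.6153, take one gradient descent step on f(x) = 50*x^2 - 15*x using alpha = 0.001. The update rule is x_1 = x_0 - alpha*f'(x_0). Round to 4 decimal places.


We compute the gradient at x_0 and apply the update.
f'(x) = 100*x - 15
f'(1.6153) = 100*1.6153 - 15 = 146.53
x_1 = 1.6153 - 0.001*146.53 = 1.4688


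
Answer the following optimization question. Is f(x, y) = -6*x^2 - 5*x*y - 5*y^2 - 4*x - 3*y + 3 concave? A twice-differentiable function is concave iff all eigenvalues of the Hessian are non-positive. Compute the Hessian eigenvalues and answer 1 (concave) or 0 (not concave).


The Hessian of f(x,y) = -6*x^2 - 5*x*y - 5*y^2 - 4*x - 3*y + 3 is:
H = [[-12, -5], [-5, -10]]
Trace = -12 - 10 = -22
Determinant = -12*-10 - (-5)^2 = 95
Discriminant = (-22)^2 - 4*95 = 104.0
Eigenvalues: lambda_1 = -16.099, lambda_2 = -5.901
The function is concave.

1


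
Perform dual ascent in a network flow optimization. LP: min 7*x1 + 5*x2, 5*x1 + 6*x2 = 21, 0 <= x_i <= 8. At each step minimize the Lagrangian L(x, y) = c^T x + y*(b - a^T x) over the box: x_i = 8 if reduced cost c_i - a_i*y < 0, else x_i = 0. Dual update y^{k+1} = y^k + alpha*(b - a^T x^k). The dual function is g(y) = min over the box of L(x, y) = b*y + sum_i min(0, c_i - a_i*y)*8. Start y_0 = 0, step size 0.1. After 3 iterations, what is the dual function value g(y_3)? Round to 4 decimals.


Dual ascent for LP: min 7*x1 + 5*x2, 5*x1 + 6*x2 = 21, 0 <= x_i <= 8
Step 1: y^k = 0.0, reduced costs: (7.0, 5.0)
  x^k = (0.0, 0.0), subgradient = b - a^T x = 21.0
  y^{k+1} = 0.0 + 0.1*21.0 = 2.1
Step 2: y^k = 2.1, reduced costs: (-3.5, -7.6)
  x^k = (8.0, 8.0), subgradient = b - a^T x = -67.0
  y^{k+1} = 2.1 + 0.1*-67.0 = -4.6
Step 3: y^k = -4.6, reduced costs: (30.0, 32.6)
  x^k = (0.0, 0.0), subgradient = b - a^T x = 21.0
  y^{k+1} = -4.6 + 0.1*21.0 = -2.5
Dual objective at y_3 = -2.5: reduced costs (19.5, 20.0), box minimizer x = (0.0, 0.0)
g(y_3) = b*y + (c1 - a1*y)*x1 + (c2 - a2*y)*x2 = 21*(-2.5) + 19.5*0.0 + 20.0*0.0 = -52.5 + 0.0 + 0.0 = -52.5


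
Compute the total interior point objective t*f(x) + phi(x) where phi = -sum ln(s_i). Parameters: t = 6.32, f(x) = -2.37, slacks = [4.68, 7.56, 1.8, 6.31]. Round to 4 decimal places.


Step 1: Compute log-barrier.
ln values: [1.5433, 2.0229, 0.5878, 1.8421]
phi = -(1.5433 + 2.0229 + 0.5878 + 1.8421) = -5.9961
Step 2: Compute augmented objective.
t*f(x) = 6.32*-2.37 = -14.9784
Total = -14.9784 - 5.9961 = -20.9745


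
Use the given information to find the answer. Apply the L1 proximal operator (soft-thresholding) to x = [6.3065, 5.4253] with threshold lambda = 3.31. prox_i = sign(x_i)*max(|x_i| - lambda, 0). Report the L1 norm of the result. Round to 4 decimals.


Soft-thresholding with lambda = 3.31:
prox(6.3065) = sign(6.3065)*max(|6.3065| - 3.31, 0) = 2.9965
prox(5.4253) = sign(5.4253)*max(|5.4253| - 3.31, 0) = 2.1153
prox(x) = [2.9965, 2.1153]
||prox(x)||_1 = 2.9965 + 2.1153 = 5.1118


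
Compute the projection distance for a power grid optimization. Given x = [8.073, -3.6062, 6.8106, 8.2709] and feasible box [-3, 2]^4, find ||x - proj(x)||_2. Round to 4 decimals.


Project each component onto [-3, 2].
clip(8.073) = 2.0, clip(-3.6062) = -3.0, clip(6.8106) = 2.0, clip(8.2709) = 2.0
Projection = [2.0, -3.0, 2.0, 2.0]
Squared diffs: [36.8813, 0.3675, 23.1419, 39.3242]
Distance = sqrt(99.7149) = 9.9857


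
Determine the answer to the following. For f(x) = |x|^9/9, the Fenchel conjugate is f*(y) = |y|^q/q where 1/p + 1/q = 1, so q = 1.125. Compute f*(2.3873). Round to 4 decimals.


The conjugate exponent q satisfies 1/p + 1/q = 1.
p = 9, so q = 9/(9 - 1) = 1.125
|y|^q = 2.3873^1.125 = 2.6616
f*(2.3873) = 2.6616 / 1.125 = 2.3659


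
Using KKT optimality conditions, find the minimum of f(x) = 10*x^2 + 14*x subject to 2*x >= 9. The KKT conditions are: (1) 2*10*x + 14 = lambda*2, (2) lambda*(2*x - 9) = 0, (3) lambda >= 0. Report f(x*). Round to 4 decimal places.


Step 1: Try lambda = 0 (constraint inactive).
x_unc = -14/(2*10) = -0.7
Check: 2*-0.7 = -1.4 < 9 -- violated!
Step 2: Constraint must be active: 2*x = 9
x* = 9/2 = 4.5
lambda = (2*10*4.5 + 14)/2 = 52.0
Step 3: Compute optimal value.
f(x*) = 10*4.5^2 + 14*4.5 = 265.5


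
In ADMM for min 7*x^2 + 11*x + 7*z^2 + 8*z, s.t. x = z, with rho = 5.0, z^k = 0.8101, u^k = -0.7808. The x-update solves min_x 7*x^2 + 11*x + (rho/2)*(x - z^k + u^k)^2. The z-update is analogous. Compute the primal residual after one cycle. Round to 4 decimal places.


ADMM iteration with rho = 5.0, z^k = 0.8101, u^k = -0.7808
Step 1: x-update.
Minimize 7*x^2 + 11*x + (5.0/2)*(x - 0.8101 - 0.7808)^2
FOC: (2*7 + 5.0)*x = -11 + 5.0*(0.8101 + 0.7808)
x^{k+1} = -0.1603
Step 2: z-update.
Minimize 7*z^2 + 8*z + (5.0/2)*(-0.1603 - z - 0.7808)^2
FOC: (2*7 + 5.0)*z = -8 + 5.0*(-0.1603 - 0.7808)
z^{k+1} = -0.6687
Step 3: u-update.
u^{k+1} = -0.7808 - 0.1603 + 0.6687 = -0.2724
Step 4: Primal residual = |-0.1603 + 0.6687| = 0.5084


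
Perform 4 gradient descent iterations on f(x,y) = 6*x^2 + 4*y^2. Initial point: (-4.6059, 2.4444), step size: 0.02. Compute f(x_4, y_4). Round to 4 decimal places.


Gradient descent on f(x,y) = 6*x^2 + 4*y^2.
Starting point: (-4.6059, 2.4444), alpha = 0.02
Step 1: grad_x = 2*6*-4.6059 = -55.2708, grad_y = 2*4*2.4444 = 19.5552
  x_1 = -4.6059 - 0.02*-55.2708 = -3.5005
  y_1 = 2.4444 - 0.02*19.5552 = 2.0533
Step 2: grad_x = 2*6*-3.5005 = -42.0058, grad_y = 2*4*2.0533 = 16.4264
  x_2 = -3.5005 - 0.02*-42.0058 = -2.6604
  y_2 = 2.0533 - 0.02*16.4264 = 1.7248
Step 3: grad_x = 2*6*-2.6604 = -31.9244, grad_y = 2*4*1.7248 = 13.7981
  x_3 = -2.6604 - 0.02*-31.9244 = -2.0219
  y_3 = 1.7248 - 0.02*13.7981 = 1.4488
Step 4: grad_x = 2*6*-2.0219 = -24.2626, grad_y = 2*4*1.4488 = 11.5904
  x_4 = -2.0219 - 0.02*-24.2626 = -1.5366
  y_4 = 1.4488 - 0.02*11.5904 = 1.217
f(-1.5366, 1.217) = 6*(-1.5366)^2 + 4*1.217^2 = 20.0917


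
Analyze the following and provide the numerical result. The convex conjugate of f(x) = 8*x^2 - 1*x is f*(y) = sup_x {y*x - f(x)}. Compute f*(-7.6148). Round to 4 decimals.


f*(y) = sup_x {y*x - a*x^2 - b*x} = sup_x {(y-b)*x - a*x^2}
FOC: (y - b) - 2a*x = 0 => x* = (y - b)/(2a)
x* = (-7.6148 + 1)/(2*8) = -0.4134
f*(-7.6148) = (y-b)^2/(4a) = (-7.6148 + 1)^2/(4*8)
= 43.7556/32 = 1.3674


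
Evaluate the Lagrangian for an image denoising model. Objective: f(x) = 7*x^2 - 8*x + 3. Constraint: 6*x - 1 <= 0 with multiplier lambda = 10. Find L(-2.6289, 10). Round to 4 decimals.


Step 1: Evaluate f(x).
f(-2.6289) = 7*(-2.6289)^2 - 8*(-2.6289) + 3 = 72.409
Step 2: Evaluate g(x).
g(-2.6289) = 6*-2.6289 - 1 = -16.7734
Step 3: Compute Lagrangian.
L = 72.409 + 10*-16.7734 = -95.325


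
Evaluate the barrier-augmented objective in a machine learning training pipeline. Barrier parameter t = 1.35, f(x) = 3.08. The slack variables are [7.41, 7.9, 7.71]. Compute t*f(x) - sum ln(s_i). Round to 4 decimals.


Step 1: Compute log-barrier.
ln values: [2.0028, 2.0669, 2.0425]
phi = -(2.0028 + 2.0669 + 2.0425) = -6.1122
Step 2: Compute augmented objective.
t*f(x) = 1.35*3.08 = 4.158
Total = 4.158 - 6.1122 = -1.9542


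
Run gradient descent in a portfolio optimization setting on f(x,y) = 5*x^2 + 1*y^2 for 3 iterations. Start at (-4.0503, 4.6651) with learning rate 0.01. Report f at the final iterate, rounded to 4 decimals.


Gradient descent on f(x,y) = 5*x^2 + 1*y^2.
Starting point: (-4.0503, 4.6651), alpha = 0.01
Step 1: grad_x = 2*5*-4.0503 = -40.503, grad_y = 2*1*4.6651 = 9.3302
  x_1 = -4.0503 - 0.01*-40.503 = -3.6453
  y_1 = 4.6651 - 0.01*9.3302 = 4.5718
Step 2: grad_x = 2*5*-3.6453 = -36.4527, grad_y = 2*1*4.5718 = 9.1436
  x_2 = -3.6453 - 0.01*-36.4527 = -3.2807
  y_2 = 4.5718 - 0.01*9.1436 = 4.4804
Step 3: grad_x = 2*5*-3.2807 = -32.8074, grad_y = 2*1*4.4804 = 8.9607
  x_3 = -3.2807 - 0.01*-32.8074 = -2.9527
  y_3 = 4.4804 - 0.01*8.9607 = 4.3908
f(-2.9527, 4.3908) = 5*(-2.9527)^2 + 1*4.3908^2 = 62.87


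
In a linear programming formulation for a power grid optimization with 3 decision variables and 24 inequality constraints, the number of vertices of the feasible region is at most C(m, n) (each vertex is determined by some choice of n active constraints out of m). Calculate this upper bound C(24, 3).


Each vertex corresponds to some choice of n active constraints out of m, so the number of vertices is at most C(m, n) = m! / (n!(m-n)!).
m = 24, n = 3
Numerator: 24 * 23 * 22
Denominator: 3! = 6
C(24, 3) = 2024


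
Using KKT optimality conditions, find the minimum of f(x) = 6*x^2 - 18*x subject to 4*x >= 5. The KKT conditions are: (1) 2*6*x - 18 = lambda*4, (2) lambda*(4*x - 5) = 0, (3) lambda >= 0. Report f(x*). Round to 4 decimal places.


Step 1: Try lambda = 0 (constraint inactive).
Stationarity: 2*6*x - 18 = 0
x* = 18/(2*6) = 1.5
Check constraint: 4*1.5 = 6.0 >= 5 -- satisfied.
Step 2: Compute optimal value.
f(x*) = 6*1.5^2 - 18*1.5 = -13.5
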